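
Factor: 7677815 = 5^1*1535563^1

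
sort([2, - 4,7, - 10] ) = [ - 10, - 4, 2 , 7]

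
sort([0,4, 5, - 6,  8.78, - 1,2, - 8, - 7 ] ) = [  -  8, - 7, - 6, - 1,0,2, 4,5,  8.78]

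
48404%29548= 18856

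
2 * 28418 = 56836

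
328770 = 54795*6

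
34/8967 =34/8967 = 0.00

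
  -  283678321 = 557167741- 840846062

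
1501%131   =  60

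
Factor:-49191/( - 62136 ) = 2^(-3 )*3^(-1 )*19^1 = 19/24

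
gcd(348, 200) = 4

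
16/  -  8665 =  - 1+8649/8665 = - 0.00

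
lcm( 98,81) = 7938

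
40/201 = 40/201=   0.20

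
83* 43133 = 3580039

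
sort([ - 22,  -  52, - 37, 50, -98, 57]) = [  -  98, - 52, - 37,-22,50, 57]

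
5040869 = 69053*73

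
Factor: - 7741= - 7741^1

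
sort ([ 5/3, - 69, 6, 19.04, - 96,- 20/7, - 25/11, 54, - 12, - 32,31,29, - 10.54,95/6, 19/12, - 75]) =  [ - 96,-75, - 69, - 32, - 12,  -  10.54, - 20/7, - 25/11,19/12,  5/3 , 6,95/6,19.04,29,31,54 ] 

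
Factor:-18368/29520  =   - 2^2*3^( - 2)*5^ ( - 1)*7^1 = - 28/45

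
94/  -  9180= -47/4590= -0.01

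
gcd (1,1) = 1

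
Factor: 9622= 2^1*17^1*283^1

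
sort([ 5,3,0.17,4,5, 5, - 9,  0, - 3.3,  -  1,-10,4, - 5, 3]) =[ - 10, - 9, - 5, - 3.3, - 1, 0, 0.17,  3,3,4, 4, 5,5 , 5 ] 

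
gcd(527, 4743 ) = 527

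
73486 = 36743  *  2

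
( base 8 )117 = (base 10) 79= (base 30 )2j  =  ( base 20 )3j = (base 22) 3d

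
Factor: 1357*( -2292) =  -3110244 = -2^2*3^1*23^1*59^1*191^1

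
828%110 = 58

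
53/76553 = 53/76553= 0.00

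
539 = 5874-5335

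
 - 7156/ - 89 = 80 + 36/89 = 80.40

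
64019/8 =64019/8=8002.38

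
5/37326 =5/37326 = 0.00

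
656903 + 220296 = 877199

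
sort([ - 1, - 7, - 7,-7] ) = [ - 7, - 7, - 7, - 1] 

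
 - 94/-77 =1+17/77 = 1.22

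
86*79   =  6794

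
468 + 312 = 780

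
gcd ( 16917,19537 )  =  1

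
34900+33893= 68793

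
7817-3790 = 4027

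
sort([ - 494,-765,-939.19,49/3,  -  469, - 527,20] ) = [ - 939.19, - 765, - 527, - 494, - 469, 49/3,20] 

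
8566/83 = 103 + 17/83 = 103.20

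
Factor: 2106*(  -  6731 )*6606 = -2^2*3^6*13^1*53^1 * 127^1*367^1 = -  93643260516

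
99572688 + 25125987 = 124698675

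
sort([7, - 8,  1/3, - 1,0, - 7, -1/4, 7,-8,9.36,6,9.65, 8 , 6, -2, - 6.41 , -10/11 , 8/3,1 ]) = [ - 8, - 8, - 7, - 6.41, - 2, -1 , - 10/11, - 1/4, 0, 1/3,1,  8/3,6,6,7, 7, 8, 9.36, 9.65 ]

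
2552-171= 2381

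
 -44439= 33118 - 77557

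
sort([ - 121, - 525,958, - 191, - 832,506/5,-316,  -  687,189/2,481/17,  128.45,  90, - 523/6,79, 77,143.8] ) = [ - 832, -687, -525,  -  316, - 191, - 121, - 523/6, 481/17,77, 79,90,189/2,506/5,128.45 , 143.8, 958]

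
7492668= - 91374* ( - 82 )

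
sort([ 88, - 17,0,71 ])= [ - 17,0, 71,88 ]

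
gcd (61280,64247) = 1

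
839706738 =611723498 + 227983240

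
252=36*7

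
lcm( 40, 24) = 120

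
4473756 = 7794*574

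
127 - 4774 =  - 4647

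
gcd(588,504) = 84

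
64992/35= 64992/35 = 1856.91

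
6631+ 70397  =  77028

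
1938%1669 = 269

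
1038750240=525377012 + 513373228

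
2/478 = 1/239 = 0.00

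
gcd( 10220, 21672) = 28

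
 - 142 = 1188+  - 1330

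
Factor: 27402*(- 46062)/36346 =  - 2^1*3^4*17^(-1 )*853^1*1069^ (-1)*4567^1 = -631095462/18173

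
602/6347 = 602/6347=0.09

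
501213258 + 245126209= 746339467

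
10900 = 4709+6191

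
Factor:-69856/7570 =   -  34928/3785= - 2^4*5^(-1)*37^1*59^1*757^(-1) 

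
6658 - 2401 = 4257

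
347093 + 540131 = 887224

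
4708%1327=727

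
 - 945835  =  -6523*145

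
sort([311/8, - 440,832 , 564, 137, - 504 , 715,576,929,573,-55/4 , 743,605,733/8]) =[ - 504,-440, - 55/4,311/8,733/8,137,564 , 573, 576,605, 715,743,832,929 ]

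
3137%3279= 3137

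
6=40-34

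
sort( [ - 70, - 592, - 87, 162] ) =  [ - 592, - 87, - 70,162]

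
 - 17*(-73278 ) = 1245726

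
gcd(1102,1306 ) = 2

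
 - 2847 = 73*( - 39) 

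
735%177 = 27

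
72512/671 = 6592/61= 108.07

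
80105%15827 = 970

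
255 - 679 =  - 424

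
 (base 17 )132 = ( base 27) ci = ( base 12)246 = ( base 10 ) 342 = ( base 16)156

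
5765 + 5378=11143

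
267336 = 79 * 3384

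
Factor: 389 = 389^1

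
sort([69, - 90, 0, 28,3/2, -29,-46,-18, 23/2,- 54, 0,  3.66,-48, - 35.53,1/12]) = [-90,-54, - 48,-46, - 35.53,  -  29,-18,0, 0 , 1/12 , 3/2,3.66,23/2, 28, 69] 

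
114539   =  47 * 2437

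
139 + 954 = 1093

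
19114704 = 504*37926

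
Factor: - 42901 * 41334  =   - 1773269934= -2^1*3^1*83^2*42901^1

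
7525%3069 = 1387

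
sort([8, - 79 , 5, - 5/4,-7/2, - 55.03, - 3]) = [-79,  -  55.03, - 7/2,-3, - 5/4,  5,  8]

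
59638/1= 59638 = 59638.00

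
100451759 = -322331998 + 422783757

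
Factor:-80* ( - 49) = 2^4 * 5^1*7^2 = 3920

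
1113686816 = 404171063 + 709515753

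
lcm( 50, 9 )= 450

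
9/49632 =3/16544 = 0.00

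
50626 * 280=14175280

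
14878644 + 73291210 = 88169854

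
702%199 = 105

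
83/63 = 1 + 20/63=1.32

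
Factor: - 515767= -7^1*73681^1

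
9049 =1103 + 7946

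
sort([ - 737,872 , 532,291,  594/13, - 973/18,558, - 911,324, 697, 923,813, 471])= [ - 911, - 737, - 973/18, 594/13, 291, 324, 471,532,558, 697,813,872, 923 ]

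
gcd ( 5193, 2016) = 9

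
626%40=26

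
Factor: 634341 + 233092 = 7^1 *83^1 * 1493^1 = 867433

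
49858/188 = 24929/94= 265.20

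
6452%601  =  442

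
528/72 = 22/3= 7.33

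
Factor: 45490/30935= 2^1*23^ ( - 1)*269^ ( - 1) * 4549^1  =  9098/6187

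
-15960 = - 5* 3192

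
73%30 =13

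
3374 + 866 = 4240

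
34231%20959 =13272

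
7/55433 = 1/7919 = 0.00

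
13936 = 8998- - 4938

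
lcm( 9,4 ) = 36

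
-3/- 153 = 1/51 = 0.02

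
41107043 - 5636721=35470322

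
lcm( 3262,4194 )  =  29358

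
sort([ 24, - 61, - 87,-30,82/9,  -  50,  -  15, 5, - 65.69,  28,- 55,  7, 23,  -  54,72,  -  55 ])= [  -  87,-65.69, - 61, - 55, - 55 , - 54, - 50 ,  -  30 , - 15,  5, 7 , 82/9, 23 , 24, 28, 72] 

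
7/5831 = 1/833= 0.00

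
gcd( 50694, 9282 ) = 714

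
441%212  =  17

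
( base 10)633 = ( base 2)1001111001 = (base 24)129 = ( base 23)14C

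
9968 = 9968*1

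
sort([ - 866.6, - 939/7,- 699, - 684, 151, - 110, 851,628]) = [ - 866.6,  -  699, - 684, - 939/7, -110,151,628,  851]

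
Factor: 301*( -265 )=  - 79765 = -5^1 * 7^1*43^1*53^1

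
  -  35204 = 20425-55629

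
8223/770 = 8223/770 = 10.68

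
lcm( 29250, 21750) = 848250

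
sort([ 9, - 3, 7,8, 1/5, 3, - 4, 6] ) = [ - 4, - 3,1/5, 3, 6, 7, 8,9]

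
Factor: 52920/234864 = 105/466 = 2^( -1)*3^1 *5^1*7^1*233^( - 1 ) 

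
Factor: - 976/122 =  - 8 = - 2^3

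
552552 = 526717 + 25835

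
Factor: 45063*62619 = 2821799997 = 3^4*1669^1*20873^1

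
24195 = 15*1613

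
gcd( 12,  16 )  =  4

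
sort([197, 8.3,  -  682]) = [ -682,  8.3,197]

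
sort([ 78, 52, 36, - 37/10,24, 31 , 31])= [  -  37/10, 24,31,31, 36,52, 78]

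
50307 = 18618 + 31689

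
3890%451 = 282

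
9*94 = 846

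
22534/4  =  11267/2 = 5633.50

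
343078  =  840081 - 497003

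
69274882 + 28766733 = 98041615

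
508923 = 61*8343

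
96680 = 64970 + 31710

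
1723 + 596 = 2319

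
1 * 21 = 21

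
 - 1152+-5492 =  - 6644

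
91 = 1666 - 1575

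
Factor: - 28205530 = -2^1*5^1*2820553^1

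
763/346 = 2 + 71/346 = 2.21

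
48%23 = 2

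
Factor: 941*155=5^1*31^1*941^1 = 145855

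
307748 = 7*43964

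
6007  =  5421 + 586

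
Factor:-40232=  -2^3*47^1*107^1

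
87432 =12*7286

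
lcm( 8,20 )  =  40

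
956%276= 128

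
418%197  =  24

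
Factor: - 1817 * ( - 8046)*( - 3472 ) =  - 50759188704 = - 2^5*3^3 * 7^1*23^1*31^1*79^1*149^1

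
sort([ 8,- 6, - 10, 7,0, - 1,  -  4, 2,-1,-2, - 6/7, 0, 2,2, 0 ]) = [-10,-6,-4, - 2, - 1, - 1,  -  6/7 , 0, 0 , 0 , 2,2, 2,7, 8 ] 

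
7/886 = 7/886 =0.01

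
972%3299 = 972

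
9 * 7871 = 70839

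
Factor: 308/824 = 2^ ( - 1 ) *7^1*11^1*103^(  -  1)  =  77/206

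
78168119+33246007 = 111414126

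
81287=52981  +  28306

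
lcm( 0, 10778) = 0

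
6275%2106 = 2063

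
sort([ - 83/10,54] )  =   [-83/10,54 ] 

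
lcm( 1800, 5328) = 133200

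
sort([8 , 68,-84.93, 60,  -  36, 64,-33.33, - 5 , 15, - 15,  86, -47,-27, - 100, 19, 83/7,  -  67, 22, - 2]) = [ - 100, - 84.93,-67, - 47, - 36,  -  33.33, - 27, - 15, - 5,-2,8, 83/7,15,19,  22 , 60,64,68,86] 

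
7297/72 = 101 + 25/72 =101.35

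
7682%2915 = 1852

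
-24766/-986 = 427/17 = 25.12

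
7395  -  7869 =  - 474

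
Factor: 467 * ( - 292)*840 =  - 114545760 = - 2^5*3^1*5^1*7^1 * 73^1*467^1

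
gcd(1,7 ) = 1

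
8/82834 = 4/41417 = 0.00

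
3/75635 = 3/75635 = 0.00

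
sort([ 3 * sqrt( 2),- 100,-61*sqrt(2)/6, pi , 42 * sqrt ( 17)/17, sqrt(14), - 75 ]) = [ - 100, -75,-61*sqrt( 2)/6,  pi,  sqrt(14), 3 * sqrt ( 2 ) , 42 * sqrt(17)/17]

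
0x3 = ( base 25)3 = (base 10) 3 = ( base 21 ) 3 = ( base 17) 3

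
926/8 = 463/4 = 115.75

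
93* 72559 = 6747987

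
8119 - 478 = 7641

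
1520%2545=1520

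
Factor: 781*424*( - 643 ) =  - 212925592 = - 2^3*11^1 * 53^1*71^1*643^1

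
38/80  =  19/40 =0.47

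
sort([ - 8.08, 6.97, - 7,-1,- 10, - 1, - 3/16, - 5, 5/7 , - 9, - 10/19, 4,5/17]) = [ - 10,-9, - 8.08, - 7,-5,- 1,  -  1, -10/19, - 3/16, 5/17,5/7, 4, 6.97]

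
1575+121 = 1696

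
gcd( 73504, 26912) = 32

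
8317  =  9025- 708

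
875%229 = 188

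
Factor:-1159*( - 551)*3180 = 2030776620 = 2^2*3^1*5^1 * 19^2*29^1*53^1* 61^1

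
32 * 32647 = 1044704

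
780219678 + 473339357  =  1253559035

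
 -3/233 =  - 3/233 = - 0.01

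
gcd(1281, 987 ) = 21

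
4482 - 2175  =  2307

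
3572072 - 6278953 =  - 2706881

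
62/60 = 1 + 1/30 = 1.03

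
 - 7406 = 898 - 8304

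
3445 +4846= 8291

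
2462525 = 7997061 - 5534536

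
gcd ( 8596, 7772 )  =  4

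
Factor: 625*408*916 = 2^5*3^1*5^4 * 17^1*229^1 = 233580000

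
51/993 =17/331 = 0.05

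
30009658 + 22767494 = 52777152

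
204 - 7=197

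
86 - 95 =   -  9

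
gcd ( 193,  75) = 1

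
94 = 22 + 72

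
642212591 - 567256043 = 74956548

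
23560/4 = 5890 = 5890.00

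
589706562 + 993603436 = 1583309998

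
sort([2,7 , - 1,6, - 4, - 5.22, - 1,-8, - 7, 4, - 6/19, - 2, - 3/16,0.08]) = [ - 8, - 7, - 5.22, - 4,  -  2, - 1, - 1, - 6/19, - 3/16,0.08,2, 4,6,7 ]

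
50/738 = 25/369 = 0.07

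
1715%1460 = 255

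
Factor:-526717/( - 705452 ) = 2^( - 2)*11^(-1)*16033^(-1)*526717^1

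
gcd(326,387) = 1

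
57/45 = 19/15 = 1.27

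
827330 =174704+652626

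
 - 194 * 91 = - 17654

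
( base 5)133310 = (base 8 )12517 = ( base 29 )6e3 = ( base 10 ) 5455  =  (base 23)a74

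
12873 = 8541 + 4332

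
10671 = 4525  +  6146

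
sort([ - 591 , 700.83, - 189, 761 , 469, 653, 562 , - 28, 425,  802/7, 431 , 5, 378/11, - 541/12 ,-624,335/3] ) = [- 624,-591, - 189, - 541/12, -28,5,  378/11, 335/3, 802/7, 425, 431,469,  562,653, 700.83 , 761 ]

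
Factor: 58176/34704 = 404/241 =2^2*101^1*241^(  -  1) 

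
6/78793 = 6/78793  =  0.00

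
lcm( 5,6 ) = 30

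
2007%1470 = 537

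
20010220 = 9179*2180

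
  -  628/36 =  - 18 + 5/9 =- 17.44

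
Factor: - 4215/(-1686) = 2^(  -  1)*5^1 = 5/2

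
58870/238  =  247 + 6/17=247.35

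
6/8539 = 6/8539 = 0.00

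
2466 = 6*411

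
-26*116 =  - 3016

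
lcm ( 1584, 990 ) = 7920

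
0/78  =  0=0.00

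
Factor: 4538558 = 2^1*17^1*29^1*4603^1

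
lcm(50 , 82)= 2050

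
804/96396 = 67/8033 = 0.01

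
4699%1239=982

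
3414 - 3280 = 134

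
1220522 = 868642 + 351880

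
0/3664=0= 0.00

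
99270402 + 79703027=178973429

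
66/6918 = 11/1153 = 0.01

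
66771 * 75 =5007825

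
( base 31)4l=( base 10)145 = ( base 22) 6d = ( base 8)221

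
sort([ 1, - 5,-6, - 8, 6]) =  [ - 8 , - 6, - 5,1,6]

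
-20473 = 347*( - 59 )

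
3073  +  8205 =11278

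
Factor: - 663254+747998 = 2^3* 3^2*11^1*107^1 = 84744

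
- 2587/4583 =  - 1 + 1996/4583 = -0.56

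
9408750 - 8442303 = 966447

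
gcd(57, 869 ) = 1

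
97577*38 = 3707926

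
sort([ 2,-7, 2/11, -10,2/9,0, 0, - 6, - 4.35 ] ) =[ - 10,  -  7, - 6, - 4.35,0,0,  2/11,2/9,2]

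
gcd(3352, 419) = 419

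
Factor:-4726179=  - 3^2*47^1*11173^1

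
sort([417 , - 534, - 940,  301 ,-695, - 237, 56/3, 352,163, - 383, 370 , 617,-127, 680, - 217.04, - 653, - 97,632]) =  [ - 940 , - 695, - 653 , - 534, - 383,  -  237,-217.04,-127 ,-97 , 56/3,  163 , 301, 352,370, 417,617 , 632, 680]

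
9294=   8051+1243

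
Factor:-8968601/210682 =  - 2^(-1) *105341^(-1 )*8968601^1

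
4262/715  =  5 + 687/715 = 5.96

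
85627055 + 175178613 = 260805668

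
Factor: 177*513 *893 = 3^4*19^2 * 47^1*59^1 =81085293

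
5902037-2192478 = 3709559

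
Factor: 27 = 3^3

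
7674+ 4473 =12147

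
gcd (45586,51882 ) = 2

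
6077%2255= 1567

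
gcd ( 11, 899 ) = 1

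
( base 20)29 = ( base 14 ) 37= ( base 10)49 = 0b110001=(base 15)34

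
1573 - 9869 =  - 8296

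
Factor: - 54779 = - 54779^1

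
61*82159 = 5011699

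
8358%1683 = 1626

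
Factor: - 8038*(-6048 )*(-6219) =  - 302329371456 = - 2^6*3^5*7^1*691^1* 4019^1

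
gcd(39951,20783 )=1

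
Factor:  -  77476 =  - 2^2*7^1*2767^1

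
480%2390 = 480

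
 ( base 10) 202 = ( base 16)CA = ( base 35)5r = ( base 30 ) 6m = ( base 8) 312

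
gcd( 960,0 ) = 960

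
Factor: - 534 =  -2^1*3^1*89^1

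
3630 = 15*242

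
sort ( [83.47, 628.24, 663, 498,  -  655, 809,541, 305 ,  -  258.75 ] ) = [ - 655 ,  -  258.75,83.47,305, 498,  541, 628.24 , 663,809]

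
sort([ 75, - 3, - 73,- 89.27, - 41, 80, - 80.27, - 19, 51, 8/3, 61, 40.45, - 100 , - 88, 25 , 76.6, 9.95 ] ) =[ - 100, - 89.27, - 88, - 80.27, - 73, - 41,  -  19,-3,  8/3,9.95,25, 40.45,51  ,  61,  75, 76.6, 80 ]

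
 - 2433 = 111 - 2544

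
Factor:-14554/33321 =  - 2^1 * 3^( - 1 )*19^1 * 29^( - 1) =- 38/87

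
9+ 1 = 10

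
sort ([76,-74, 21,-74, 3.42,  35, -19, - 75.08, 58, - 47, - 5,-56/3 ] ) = [-75.08, - 74, - 74 , - 47,- 19,-56/3, - 5,3.42, 21, 35, 58, 76 ] 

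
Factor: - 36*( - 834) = 30024 = 2^3 * 3^3*139^1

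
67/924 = 67/924= 0.07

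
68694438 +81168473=149862911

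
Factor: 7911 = 3^3 * 293^1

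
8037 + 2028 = 10065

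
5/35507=5/35507  =  0.00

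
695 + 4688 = 5383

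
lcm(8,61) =488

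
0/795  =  0=0.00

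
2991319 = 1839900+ 1151419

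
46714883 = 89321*523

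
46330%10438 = 4578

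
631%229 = 173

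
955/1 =955  =  955.00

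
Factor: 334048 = 2^5 * 11^1*13^1*73^1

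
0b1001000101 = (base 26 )M9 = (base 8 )1105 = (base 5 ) 4311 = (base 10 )581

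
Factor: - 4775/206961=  - 3^(-1)*5^2*149^( - 1) * 191^1*463^( - 1)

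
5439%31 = 14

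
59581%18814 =3139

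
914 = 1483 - 569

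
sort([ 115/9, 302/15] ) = [ 115/9 , 302/15]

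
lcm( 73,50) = 3650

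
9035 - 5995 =3040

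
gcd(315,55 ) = 5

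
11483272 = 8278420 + 3204852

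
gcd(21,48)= 3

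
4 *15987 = 63948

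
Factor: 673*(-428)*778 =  - 2^3 * 107^1 * 389^1*673^1 = -  224098232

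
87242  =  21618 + 65624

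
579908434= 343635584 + 236272850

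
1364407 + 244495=1608902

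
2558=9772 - 7214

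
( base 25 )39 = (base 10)84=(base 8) 124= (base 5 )314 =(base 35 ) 2e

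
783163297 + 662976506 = 1446139803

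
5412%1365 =1317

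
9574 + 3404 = 12978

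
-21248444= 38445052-59693496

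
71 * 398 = 28258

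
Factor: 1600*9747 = 2^6*3^3*5^2*19^2 = 15595200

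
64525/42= 64525/42 = 1536.31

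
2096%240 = 176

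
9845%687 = 227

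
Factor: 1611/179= 9 = 3^2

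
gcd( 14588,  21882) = 7294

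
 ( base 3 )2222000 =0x870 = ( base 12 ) 1300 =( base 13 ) CA2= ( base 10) 2160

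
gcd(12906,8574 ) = 6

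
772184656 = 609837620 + 162347036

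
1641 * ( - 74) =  - 121434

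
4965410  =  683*7270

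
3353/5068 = 479/724 = 0.66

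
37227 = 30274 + 6953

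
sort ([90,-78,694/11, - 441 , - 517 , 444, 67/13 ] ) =[ - 517, - 441,-78,67/13,694/11, 90, 444]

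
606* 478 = 289668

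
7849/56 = 140 + 9/56=140.16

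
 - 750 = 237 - 987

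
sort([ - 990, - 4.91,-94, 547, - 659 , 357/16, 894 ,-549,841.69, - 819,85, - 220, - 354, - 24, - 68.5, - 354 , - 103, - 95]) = [ - 990, - 819, - 659, - 549 , - 354, - 354,  -  220, - 103, - 95,-94, - 68.5, - 24,-4.91, 357/16, 85, 547,841.69,894 ]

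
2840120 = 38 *74740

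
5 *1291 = 6455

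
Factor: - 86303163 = -3^1*  31^1*349^1 *2659^1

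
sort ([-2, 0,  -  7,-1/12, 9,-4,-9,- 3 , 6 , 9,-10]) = [  -  10 ,-9, - 7,- 4, - 3,  -  2 , - 1/12,  0, 6,9,  9 ] 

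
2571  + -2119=452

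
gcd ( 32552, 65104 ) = 32552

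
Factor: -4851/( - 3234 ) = 3/2 =2^( - 1 )*3^1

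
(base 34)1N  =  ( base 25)27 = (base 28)21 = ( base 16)39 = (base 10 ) 57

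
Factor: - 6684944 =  - 2^4 * 7^1* 17^1*3511^1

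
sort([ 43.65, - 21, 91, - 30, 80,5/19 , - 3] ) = [ - 30, - 21, - 3, 5/19 , 43.65,  80,91] 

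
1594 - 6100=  - 4506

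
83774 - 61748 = 22026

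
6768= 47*144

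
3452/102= 33 + 43/51 =33.84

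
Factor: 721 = 7^1*103^1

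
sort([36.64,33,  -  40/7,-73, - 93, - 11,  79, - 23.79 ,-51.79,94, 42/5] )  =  [- 93, - 73,- 51.79, - 23.79, - 11, - 40/7, 42/5  ,  33,36.64, 79,94 ]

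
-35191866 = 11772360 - 46964226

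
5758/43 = 5758/43 = 133.91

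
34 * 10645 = 361930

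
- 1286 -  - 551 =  - 735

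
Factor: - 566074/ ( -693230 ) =739/905= 5^( - 1 ) * 181^( - 1)*739^1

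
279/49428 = 31/5492 = 0.01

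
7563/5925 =1+546/1975 = 1.28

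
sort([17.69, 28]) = [17.69, 28 ]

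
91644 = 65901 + 25743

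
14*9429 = 132006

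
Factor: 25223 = 11^1*2293^1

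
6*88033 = 528198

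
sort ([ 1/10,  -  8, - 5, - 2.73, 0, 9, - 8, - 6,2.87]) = [ - 8, - 8, - 6, - 5, - 2.73, 0,  1/10, 2.87, 9]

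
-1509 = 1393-2902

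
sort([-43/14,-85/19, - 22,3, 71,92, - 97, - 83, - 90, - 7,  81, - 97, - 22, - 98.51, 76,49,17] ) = [- 98.51, - 97,-97,-90, - 83, - 22, - 22, - 7,- 85/19,-43/14,3,17,49,71,76,81,92 ]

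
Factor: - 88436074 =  - 2^1*17^1*193^1*13477^1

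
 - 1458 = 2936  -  4394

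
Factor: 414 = 2^1*3^2*23^1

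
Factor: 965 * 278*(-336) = -2^5 *3^1*5^1*7^1 * 139^1*193^1 = - 90138720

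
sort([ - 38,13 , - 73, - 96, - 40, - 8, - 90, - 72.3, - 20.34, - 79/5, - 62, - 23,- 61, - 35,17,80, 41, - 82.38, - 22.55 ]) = [ - 96, - 90, - 82.38 , - 73,-72.3, - 62 , - 61, - 40,-38, - 35, - 23,- 22.55, - 20.34, - 79/5, - 8, 13 , 17 , 41, 80] 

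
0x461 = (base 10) 1121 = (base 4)101201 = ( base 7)3161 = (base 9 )1475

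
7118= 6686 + 432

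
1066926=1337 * 798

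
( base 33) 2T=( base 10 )95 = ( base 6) 235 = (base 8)137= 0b1011111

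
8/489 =8/489 = 0.02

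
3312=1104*3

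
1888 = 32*59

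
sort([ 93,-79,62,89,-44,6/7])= [ - 79, - 44,6/7,62,89, 93 ]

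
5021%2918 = 2103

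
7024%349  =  44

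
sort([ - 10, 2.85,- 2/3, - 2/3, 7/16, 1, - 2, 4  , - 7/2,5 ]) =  [ - 10,- 7/2, - 2, - 2/3, - 2/3, 7/16, 1, 2.85 , 4, 5] 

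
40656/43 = 945 + 21/43 = 945.49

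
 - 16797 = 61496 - 78293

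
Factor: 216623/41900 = 517/100 = 2^(-2) * 5^( - 2)*11^1*47^1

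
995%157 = 53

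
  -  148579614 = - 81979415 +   -  66600199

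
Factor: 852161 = 83^1*10267^1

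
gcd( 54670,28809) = 11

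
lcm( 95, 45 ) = 855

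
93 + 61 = 154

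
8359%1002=343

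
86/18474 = 43/9237 = 0.00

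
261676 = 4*65419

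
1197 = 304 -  - 893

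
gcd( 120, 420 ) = 60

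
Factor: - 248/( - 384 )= 31/48 = 2^( -4 ) * 3^( - 1 ) * 31^1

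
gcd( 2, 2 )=2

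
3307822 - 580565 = 2727257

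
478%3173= 478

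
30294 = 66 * 459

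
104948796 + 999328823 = 1104277619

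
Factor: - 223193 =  - 17^1*19^1*691^1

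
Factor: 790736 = 2^4*73^1*677^1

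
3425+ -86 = 3339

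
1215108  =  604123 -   -  610985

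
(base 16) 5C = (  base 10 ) 92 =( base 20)4c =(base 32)2s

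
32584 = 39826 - 7242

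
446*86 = 38356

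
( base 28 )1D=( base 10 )41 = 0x29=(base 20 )21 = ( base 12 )35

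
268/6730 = 134/3365 = 0.04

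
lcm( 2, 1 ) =2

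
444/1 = 444= 444.00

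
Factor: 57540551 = 1229^1*46819^1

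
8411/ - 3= - 8411/3 = - 2803.67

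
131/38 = 3 + 17/38 = 3.45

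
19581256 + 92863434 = 112444690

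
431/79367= 431/79367=0.01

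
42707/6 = 42707/6 = 7117.83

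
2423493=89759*27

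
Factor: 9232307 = 7^1 *1318901^1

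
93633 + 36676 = 130309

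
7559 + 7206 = 14765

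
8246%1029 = 14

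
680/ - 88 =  - 8  +  3/11 = - 7.73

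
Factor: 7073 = 11^1*643^1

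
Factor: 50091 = 3^1 *59^1*283^1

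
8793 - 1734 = 7059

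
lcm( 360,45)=360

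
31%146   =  31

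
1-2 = - 1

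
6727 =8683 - 1956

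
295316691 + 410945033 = 706261724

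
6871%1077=409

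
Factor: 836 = 2^2*11^1*19^1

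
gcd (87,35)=1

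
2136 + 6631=8767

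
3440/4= 860 = 860.00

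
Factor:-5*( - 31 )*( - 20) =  - 2^2*5^2*31^1  =  -3100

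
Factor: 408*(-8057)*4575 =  - 2^3*3^2*5^2*7^1* 17^1*61^1*1151^1  =  -15039196200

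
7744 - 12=7732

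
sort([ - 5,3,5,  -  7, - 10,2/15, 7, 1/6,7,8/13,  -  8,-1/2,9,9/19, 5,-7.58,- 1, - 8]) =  [ - 10, - 8,-8, - 7.58,-7, - 5, - 1, -1/2,2/15 , 1/6, 9/19, 8/13,3,5,5,7,7,9]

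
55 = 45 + 10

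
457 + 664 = 1121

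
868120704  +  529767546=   1397888250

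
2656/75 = 35+31/75 = 35.41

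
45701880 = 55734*820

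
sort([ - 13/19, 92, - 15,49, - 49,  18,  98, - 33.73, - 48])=[ - 49 , - 48, - 33.73,-15,  -  13/19,18, 49,92, 98 ] 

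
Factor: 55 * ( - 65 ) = - 5^2*11^1 * 13^1 = -3575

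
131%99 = 32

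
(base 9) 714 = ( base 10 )580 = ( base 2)1001000100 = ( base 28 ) KK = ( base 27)ld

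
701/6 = 701/6 =116.83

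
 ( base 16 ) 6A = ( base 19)5b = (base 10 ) 106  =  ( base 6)254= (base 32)3a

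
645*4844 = 3124380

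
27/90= 3/10 = 0.30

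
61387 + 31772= 93159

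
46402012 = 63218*734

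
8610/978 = 1435/163 = 8.80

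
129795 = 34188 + 95607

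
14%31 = 14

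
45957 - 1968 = 43989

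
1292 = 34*38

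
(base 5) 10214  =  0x2AC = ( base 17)264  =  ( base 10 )684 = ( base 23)16h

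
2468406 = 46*53661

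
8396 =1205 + 7191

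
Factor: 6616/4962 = 2^2 * 3^( - 1)  =  4/3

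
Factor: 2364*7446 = 17602344 = 2^3*3^2* 17^1*73^1*197^1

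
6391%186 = 67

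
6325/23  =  275 = 275.00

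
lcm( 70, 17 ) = 1190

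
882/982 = 441/491= 0.90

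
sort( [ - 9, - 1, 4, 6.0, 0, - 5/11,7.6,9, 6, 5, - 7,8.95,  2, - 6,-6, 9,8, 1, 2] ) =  [ - 9,-7, - 6, - 6, - 1, - 5/11, 0, 1,  2,2,4, 5 , 6.0, 6, 7.6, 8,  8.95 , 9, 9]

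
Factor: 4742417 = 4742417^1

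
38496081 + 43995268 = 82491349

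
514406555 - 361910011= 152496544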